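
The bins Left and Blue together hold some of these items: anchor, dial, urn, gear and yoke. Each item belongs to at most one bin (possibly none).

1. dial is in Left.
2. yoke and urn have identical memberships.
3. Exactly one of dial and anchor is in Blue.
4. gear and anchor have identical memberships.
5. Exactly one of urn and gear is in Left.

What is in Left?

Left = {dial, urn, yoke}

From (1): dial ∈ Left.
(3) (exactly one): anchor ∈ Blue.
(4): gear matches anchor: gear ∉ Left.
(4): gear matches anchor: gear ∈ Blue.
(5) (exactly one): urn ∈ Left.
(2): yoke matches urn: yoke ∈ Left.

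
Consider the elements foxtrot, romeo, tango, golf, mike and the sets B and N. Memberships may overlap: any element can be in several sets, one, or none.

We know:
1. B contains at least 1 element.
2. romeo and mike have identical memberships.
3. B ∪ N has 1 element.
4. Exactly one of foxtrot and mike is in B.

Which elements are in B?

B = {foxtrot}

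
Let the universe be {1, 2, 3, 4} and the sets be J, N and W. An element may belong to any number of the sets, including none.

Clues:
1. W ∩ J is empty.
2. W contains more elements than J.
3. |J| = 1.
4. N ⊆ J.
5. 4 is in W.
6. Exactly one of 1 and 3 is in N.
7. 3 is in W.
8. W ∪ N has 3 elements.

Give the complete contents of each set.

J = {1}; N = {1}; W = {3, 4}

From (5): 4 ∈ W.
From (7): 3 ∈ W.
(1) (disjoint): 3 ∉ J.
(1) (disjoint): 4 ∉ J.
(4) contrapositive: 3 ∉ N.
(4) contrapositive: 4 ∉ N.
(6) (exactly one): 1 ∈ N.
(4) with 1 ∈ N: 1 ∈ J.
(1) (disjoint): 1 ∉ W.
(3): J already has 1, so the rest are out.
(4) contrapositive: 2 ∉ N.
Suppose 2 ∈ W: no assignment then satisfies all the clues, so 2 ∉ W.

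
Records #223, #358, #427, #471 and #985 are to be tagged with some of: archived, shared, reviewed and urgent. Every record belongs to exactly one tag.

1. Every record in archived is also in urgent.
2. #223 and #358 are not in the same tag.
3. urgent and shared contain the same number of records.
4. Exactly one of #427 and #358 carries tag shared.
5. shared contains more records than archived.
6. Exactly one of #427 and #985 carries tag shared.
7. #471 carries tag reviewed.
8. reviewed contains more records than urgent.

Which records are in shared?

shared = {#427}

From (7): #471 ∈ reviewed.
Suppose #223 ∈ shared: no assignment then satisfies all the clues, so #223 ∉ shared.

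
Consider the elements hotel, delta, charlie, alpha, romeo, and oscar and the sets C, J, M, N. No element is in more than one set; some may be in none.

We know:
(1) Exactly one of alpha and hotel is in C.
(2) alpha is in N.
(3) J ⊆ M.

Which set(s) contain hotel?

From (2): alpha ∈ N.
(1) (exactly one): hotel ∈ C.

hotel: C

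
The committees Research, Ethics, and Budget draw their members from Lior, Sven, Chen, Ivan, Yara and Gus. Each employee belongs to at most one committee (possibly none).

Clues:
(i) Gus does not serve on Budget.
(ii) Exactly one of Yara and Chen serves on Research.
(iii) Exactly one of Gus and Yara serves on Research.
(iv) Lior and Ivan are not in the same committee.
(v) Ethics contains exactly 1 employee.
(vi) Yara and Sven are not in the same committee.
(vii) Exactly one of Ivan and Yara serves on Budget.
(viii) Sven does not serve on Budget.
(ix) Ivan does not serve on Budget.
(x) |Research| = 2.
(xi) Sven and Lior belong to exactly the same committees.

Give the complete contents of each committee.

Research = {Chen, Gus}; Ethics = {Ivan}; Budget = {Yara}

From (i): Gus ∉ Budget.
From (viii): Sven ∉ Budget.
From (ix): Ivan ∉ Budget.
(vii) (exactly one): Yara ∈ Budget.
(xi): Lior matches Sven: Lior ∉ Budget.
(ii) (exactly one): Chen ∈ Research.
(iii) (exactly one): Gus ∈ Research.
(x): Research already has 2, so the rest are out.
Suppose Lior ∈ Ethics: no assignment then satisfies all the clues, so Lior ∉ Ethics.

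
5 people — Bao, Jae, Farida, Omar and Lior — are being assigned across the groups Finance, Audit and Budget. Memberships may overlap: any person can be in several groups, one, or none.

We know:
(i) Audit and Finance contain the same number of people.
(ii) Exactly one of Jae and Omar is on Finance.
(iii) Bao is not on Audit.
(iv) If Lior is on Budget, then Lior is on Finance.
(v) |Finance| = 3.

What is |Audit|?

3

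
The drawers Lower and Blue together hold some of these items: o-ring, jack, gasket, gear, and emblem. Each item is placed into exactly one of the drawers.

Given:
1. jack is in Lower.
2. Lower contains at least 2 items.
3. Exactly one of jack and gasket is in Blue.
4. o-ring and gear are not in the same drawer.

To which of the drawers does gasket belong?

gasket: Blue

From (1): jack ∈ Lower.
(3) (exactly one): gasket ∈ Blue.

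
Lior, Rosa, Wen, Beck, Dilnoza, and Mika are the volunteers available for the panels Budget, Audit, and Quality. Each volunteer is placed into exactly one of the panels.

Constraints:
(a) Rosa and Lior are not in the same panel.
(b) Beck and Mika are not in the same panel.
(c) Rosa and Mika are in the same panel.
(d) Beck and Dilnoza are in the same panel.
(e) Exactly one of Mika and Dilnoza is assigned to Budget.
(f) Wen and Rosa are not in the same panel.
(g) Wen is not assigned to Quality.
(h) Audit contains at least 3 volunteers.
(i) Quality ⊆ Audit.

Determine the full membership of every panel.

Budget = {Mika, Rosa}; Audit = {Beck, Dilnoza, Lior, Wen}; Quality = {}

From (g): Wen ∉ Quality.
Suppose Lior ∈ Budget: no assignment then satisfies all the clues, so Lior ∉ Budget.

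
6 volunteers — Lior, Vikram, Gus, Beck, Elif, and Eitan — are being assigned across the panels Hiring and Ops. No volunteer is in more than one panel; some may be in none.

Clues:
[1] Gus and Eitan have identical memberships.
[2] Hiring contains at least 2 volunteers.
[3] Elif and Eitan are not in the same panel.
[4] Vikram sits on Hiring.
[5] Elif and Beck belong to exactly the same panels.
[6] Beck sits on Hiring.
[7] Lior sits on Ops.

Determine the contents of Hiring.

From (4): Vikram ∈ Hiring.
From (6): Beck ∈ Hiring.
From (7): Lior ∈ Ops.
(5): Elif matches Beck: Elif ∈ Hiring.
(3): Eitan ∉ Hiring.
(1): Gus matches Eitan: Gus ∉ Hiring.

Hiring = {Beck, Elif, Vikram}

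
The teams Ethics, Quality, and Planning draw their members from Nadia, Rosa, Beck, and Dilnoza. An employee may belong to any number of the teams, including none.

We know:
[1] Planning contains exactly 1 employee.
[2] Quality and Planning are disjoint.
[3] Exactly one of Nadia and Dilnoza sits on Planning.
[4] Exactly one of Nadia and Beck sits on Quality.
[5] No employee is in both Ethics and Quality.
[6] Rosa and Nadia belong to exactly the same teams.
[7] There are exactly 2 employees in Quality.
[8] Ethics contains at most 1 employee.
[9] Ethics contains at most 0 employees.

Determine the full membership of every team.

Ethics = {}; Quality = {Nadia, Rosa}; Planning = {Dilnoza}

(9): Ethics already has 0, so the rest are out.
Suppose Nadia ∉ Quality: no assignment then satisfies all the clues, so Nadia ∈ Quality.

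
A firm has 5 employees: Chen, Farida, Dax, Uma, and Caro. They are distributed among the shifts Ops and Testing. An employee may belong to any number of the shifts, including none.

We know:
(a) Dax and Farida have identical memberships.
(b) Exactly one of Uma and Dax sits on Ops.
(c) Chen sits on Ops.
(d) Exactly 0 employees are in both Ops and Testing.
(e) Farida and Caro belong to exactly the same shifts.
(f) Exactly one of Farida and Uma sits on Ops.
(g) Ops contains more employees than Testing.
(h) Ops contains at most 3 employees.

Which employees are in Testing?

Testing = {}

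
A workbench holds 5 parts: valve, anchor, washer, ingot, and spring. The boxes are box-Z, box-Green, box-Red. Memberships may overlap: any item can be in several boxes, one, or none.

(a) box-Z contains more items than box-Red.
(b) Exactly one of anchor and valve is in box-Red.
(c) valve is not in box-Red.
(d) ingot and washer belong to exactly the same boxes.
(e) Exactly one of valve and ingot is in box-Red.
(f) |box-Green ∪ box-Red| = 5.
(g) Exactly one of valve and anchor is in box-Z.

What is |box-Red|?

3

From (c): valve ∉ box-Red.
(b) (exactly one): anchor ∈ box-Red.
(e) (exactly one): ingot ∈ box-Red.
(d): washer matches ingot: washer ∈ box-Red.
Suppose valve ∉ box-Green: no assignment then satisfies all the clues, so valve ∈ box-Green.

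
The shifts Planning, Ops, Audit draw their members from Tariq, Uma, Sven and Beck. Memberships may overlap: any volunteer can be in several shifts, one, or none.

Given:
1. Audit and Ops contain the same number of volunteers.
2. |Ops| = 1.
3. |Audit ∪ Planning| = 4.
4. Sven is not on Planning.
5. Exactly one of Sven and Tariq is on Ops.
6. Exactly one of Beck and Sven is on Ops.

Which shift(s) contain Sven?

From (4): Sven ∉ Planning.
Suppose Sven ∉ Ops: no assignment then satisfies all the clues, so Sven ∈ Ops.

Sven: Audit, Ops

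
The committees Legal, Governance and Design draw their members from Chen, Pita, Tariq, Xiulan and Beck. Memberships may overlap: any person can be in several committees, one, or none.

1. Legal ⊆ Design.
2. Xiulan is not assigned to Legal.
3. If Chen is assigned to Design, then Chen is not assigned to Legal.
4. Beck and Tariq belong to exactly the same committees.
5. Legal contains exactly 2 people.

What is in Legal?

Legal = {Beck, Tariq}

From (2): Xiulan ∉ Legal.
Suppose Chen ∈ Legal: no assignment then satisfies all the clues, so Chen ∉ Legal.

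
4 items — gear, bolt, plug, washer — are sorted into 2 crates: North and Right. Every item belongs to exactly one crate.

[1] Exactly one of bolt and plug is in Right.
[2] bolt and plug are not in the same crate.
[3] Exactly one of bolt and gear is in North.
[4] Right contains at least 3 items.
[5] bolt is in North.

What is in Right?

From (5): bolt ∈ North.
(1) (exactly one): plug ∈ Right.
(3) (exactly one): gear ∉ North.
(4): only 3 candidates remain for Right, so all are in.

Right = {gear, plug, washer}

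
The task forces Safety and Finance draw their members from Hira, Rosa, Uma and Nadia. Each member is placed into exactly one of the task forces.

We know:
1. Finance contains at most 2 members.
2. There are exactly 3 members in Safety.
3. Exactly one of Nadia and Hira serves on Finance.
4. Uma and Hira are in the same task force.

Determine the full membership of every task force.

Safety = {Hira, Rosa, Uma}; Finance = {Nadia}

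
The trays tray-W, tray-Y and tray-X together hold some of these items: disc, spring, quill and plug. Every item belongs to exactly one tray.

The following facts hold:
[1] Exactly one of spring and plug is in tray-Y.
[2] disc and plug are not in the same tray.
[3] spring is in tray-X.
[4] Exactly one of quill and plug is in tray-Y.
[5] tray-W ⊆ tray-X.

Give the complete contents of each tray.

tray-W = {}; tray-Y = {plug}; tray-X = {disc, quill, spring}

From (3): spring ∈ tray-X.
(1) (exactly one): plug ∈ tray-Y.
(2): disc ∉ tray-Y.
(4) (exactly one): quill ∉ tray-Y.
Suppose disc ∈ tray-W: no assignment then satisfies all the clues, so disc ∉ tray-W.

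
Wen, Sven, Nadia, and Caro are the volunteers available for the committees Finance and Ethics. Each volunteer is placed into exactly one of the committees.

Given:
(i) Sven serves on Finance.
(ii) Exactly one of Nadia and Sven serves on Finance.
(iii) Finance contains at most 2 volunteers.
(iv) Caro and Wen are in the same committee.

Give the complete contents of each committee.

Finance = {Sven}; Ethics = {Caro, Nadia, Wen}

From (i): Sven ∈ Finance.
(ii) (exactly one): Nadia ∉ Finance.
Only one committee left: Nadia ∈ Ethics.
Suppose Wen ∈ Finance: no assignment then satisfies all the clues, so Wen ∉ Finance.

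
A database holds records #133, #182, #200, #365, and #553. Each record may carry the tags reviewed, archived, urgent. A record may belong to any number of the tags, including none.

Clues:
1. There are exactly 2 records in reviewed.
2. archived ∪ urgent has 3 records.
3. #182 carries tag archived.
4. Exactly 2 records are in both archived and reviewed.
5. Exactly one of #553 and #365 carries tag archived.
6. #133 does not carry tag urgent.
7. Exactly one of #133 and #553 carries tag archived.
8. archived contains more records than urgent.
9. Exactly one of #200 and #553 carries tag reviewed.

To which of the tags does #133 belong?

From (3): #182 ∈ archived.
From (6): #133 ∉ urgent.
Suppose #133 ∈ reviewed: no assignment then satisfies all the clues, so #133 ∉ reviewed.

#133: none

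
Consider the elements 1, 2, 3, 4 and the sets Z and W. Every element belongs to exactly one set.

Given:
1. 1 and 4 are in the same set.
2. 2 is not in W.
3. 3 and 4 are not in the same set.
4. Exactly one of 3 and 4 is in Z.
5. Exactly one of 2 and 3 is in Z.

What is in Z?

Z = {1, 2, 4}

From (2): 2 ∉ W.
Only one set left: 2 ∈ Z.
(5) (exactly one): 3 ∉ Z.
Only one set left: 3 ∈ W.
(3): 4 ∉ W.
(4) (exactly one): 4 ∈ Z.
(1): 1 matches 4: 1 ∈ Z.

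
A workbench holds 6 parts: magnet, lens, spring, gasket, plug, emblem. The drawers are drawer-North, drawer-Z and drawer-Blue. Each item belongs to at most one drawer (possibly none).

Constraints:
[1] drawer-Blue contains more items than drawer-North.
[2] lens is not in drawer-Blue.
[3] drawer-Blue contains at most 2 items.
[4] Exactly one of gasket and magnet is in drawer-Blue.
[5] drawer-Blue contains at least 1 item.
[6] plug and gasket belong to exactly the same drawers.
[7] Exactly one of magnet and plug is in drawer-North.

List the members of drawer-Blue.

drawer-Blue = {gasket, plug}

From (2): lens ∉ drawer-Blue.
Suppose magnet ∈ drawer-Blue: no assignment then satisfies all the clues, so magnet ∉ drawer-Blue.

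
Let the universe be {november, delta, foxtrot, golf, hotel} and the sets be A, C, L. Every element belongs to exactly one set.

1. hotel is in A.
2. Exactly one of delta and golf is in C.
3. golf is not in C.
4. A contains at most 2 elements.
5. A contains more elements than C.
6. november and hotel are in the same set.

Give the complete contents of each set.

A = {hotel, november}; C = {delta}; L = {foxtrot, golf}

From (1): hotel ∈ A.
From (3): golf ∉ C.
(2) (exactly one): delta ∈ C.
(6): november matches hotel: november ∈ A.
(4): A already has 2, so the rest are out.
Only one set left: golf ∈ L.
Suppose foxtrot ∈ C: no assignment then satisfies all the clues, so foxtrot ∉ C.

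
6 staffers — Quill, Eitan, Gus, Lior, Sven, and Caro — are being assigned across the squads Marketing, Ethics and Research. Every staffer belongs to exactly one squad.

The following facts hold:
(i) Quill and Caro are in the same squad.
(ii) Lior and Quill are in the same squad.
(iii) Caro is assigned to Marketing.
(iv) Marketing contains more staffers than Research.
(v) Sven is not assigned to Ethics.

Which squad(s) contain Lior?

Lior: Marketing

From (iii): Caro ∈ Marketing.
From (v): Sven ∉ Ethics.
(i): Quill matches Caro: Quill ∈ Marketing.
(ii): Lior matches Quill: Lior ∈ Marketing.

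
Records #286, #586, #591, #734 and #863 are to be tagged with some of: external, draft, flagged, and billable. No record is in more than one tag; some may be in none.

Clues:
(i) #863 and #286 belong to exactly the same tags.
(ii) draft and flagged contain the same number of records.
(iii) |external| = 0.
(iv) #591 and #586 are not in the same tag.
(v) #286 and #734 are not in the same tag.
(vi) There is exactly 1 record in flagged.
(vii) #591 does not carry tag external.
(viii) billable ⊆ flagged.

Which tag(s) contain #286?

From (vii): #591 ∉ external.
(iii): external already has 0, so the rest are out.
Suppose #286 ∈ draft: no assignment then satisfies all the clues, so #286 ∉ draft.

#286: none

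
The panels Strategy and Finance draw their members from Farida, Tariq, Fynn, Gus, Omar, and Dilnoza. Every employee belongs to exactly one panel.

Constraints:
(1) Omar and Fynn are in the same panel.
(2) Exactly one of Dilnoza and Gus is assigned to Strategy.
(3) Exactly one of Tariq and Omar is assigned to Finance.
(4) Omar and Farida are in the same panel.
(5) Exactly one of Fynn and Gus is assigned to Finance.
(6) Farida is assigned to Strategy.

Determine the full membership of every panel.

Strategy = {Dilnoza, Farida, Fynn, Omar}; Finance = {Gus, Tariq}

From (6): Farida ∈ Strategy.
(4): Omar matches Farida: Omar ∈ Strategy.
(1): Fynn matches Omar: Fynn ∈ Strategy.
(3) (exactly one): Tariq ∈ Finance.
(5) (exactly one): Gus ∈ Finance.
(2) (exactly one): Dilnoza ∈ Strategy.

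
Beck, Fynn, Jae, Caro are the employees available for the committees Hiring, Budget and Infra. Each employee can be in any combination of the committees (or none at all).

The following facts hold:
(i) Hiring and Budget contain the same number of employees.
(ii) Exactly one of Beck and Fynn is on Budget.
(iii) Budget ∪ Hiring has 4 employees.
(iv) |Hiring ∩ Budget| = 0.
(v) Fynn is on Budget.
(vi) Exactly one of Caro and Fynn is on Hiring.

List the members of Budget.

From (v): Fynn ∈ Budget.
(ii) (exactly one): Beck ∉ Budget.
Suppose Jae ∉ Budget: no assignment then satisfies all the clues, so Jae ∈ Budget.

Budget = {Fynn, Jae}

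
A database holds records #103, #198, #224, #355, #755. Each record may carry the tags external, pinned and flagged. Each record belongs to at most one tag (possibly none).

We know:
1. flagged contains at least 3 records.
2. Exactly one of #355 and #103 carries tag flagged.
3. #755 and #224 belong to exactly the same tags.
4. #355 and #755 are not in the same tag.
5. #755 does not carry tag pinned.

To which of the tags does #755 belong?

#755: flagged

From (5): #755 ∉ pinned.
(3): #224 matches #755: #224 ∉ pinned.
Suppose #755 ∈ external: no assignment then satisfies all the clues, so #755 ∉ external.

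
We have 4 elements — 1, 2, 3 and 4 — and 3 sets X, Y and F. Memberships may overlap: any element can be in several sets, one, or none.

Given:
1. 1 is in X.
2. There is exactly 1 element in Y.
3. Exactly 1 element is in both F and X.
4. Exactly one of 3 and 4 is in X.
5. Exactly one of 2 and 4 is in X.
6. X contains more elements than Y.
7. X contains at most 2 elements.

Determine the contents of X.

X = {1, 4}

From (1): 1 ∈ X.
Suppose 2 ∈ X: no assignment then satisfies all the clues, so 2 ∉ X.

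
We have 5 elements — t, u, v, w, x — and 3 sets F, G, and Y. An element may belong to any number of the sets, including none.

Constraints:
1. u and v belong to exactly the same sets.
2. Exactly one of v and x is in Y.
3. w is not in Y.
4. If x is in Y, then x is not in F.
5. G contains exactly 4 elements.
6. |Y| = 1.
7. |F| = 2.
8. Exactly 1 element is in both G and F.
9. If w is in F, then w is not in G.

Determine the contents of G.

G = {t, u, v, x}

From (3): w ∉ Y.
Suppose t ∉ G: no assignment then satisfies all the clues, so t ∈ G.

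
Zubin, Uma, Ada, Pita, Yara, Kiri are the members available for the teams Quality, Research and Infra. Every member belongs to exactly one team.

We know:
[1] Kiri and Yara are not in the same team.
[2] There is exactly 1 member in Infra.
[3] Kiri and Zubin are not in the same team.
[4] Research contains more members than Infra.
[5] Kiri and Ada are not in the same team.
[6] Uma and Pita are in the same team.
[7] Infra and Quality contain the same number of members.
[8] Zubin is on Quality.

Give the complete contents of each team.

Quality = {Zubin}; Research = {Ada, Pita, Uma, Yara}; Infra = {Kiri}

From (8): Zubin ∈ Quality.
(3): Kiri ∉ Quality.
Suppose Uma ∈ Quality: no assignment then satisfies all the clues, so Uma ∉ Quality.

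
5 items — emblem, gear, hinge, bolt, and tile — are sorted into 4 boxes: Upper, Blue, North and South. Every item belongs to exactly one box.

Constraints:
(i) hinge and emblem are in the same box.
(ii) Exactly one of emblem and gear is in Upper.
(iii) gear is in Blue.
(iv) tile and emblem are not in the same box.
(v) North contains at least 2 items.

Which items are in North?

From (iii): gear ∈ Blue.
(ii) (exactly one): emblem ∈ Upper.
(iv): tile ∉ Upper.
(i): hinge matches emblem: hinge ∈ Upper.
(v): only 2 candidates remain for North, so all are in.

North = {bolt, tile}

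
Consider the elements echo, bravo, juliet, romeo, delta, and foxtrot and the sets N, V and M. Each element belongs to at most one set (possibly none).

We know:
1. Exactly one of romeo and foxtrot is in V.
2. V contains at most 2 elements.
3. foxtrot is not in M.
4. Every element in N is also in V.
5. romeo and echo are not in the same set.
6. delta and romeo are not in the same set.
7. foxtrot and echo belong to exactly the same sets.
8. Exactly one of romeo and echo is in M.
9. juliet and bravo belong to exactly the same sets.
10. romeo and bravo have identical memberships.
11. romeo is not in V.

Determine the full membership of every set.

From (3): foxtrot ∉ M.
From (11): romeo ∉ V.
(1) (exactly one): foxtrot ∈ V.
(4) contrapositive: romeo ∉ N.
(7): echo matches foxtrot: echo ∉ N.
(7): echo matches foxtrot: echo ∈ V.
(8) (exactly one): romeo ∈ M.
(10): bravo matches romeo: bravo ∉ N.
(10): bravo matches romeo: bravo ∉ V.
(10): bravo matches romeo: bravo ∈ M.
(2): V already has 2, so the rest are out.
(9): juliet matches bravo: juliet ∈ M.

N = {}; V = {echo, foxtrot}; M = {bravo, juliet, romeo}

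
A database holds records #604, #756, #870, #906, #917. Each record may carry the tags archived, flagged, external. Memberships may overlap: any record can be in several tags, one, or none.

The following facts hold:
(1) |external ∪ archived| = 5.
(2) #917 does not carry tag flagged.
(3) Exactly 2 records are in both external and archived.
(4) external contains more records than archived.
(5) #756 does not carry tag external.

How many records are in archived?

3

From (2): #917 ∉ flagged.
From (5): #756 ∉ external.
Suppose #604 ∉ external: no assignment then satisfies all the clues, so #604 ∈ external.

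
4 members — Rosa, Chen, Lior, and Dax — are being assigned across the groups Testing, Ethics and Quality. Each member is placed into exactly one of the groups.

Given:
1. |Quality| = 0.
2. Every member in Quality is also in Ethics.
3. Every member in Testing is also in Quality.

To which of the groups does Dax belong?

(1): Quality already has 0, so the rest are out.
(3) contrapositive: Rosa ∉ Testing.
(3) contrapositive: Chen ∉ Testing.
(3) contrapositive: Lior ∉ Testing.
(3) contrapositive: Dax ∉ Testing.
Only one group left: Rosa ∈ Ethics.
Only one group left: Chen ∈ Ethics.
Only one group left: Lior ∈ Ethics.
Only one group left: Dax ∈ Ethics.

Dax: Ethics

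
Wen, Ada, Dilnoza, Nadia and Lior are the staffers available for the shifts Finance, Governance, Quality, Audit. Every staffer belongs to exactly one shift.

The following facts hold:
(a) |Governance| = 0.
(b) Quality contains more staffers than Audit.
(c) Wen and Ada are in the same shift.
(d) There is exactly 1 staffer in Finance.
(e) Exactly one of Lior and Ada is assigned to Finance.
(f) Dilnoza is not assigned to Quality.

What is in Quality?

Quality = {Ada, Nadia, Wen}

From (f): Dilnoza ∉ Quality.
(a): Governance already has 0, so the rest are out.
Suppose Wen ∉ Quality: no assignment then satisfies all the clues, so Wen ∈ Quality.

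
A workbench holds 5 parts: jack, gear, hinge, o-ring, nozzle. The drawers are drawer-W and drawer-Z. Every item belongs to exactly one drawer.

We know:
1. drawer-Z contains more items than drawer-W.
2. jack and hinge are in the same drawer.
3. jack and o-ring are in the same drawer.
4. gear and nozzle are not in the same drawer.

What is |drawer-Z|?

4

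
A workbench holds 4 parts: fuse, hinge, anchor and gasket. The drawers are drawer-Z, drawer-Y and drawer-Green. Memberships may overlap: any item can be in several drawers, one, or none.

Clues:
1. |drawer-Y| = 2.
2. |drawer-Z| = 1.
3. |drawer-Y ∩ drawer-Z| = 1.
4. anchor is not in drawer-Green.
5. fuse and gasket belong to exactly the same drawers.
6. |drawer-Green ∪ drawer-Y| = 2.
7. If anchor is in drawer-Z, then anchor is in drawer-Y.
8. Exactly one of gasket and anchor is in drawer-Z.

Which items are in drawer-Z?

drawer-Z = {anchor}

From (4): anchor ∉ drawer-Green.
Suppose fuse ∈ drawer-Z: no assignment then satisfies all the clues, so fuse ∉ drawer-Z.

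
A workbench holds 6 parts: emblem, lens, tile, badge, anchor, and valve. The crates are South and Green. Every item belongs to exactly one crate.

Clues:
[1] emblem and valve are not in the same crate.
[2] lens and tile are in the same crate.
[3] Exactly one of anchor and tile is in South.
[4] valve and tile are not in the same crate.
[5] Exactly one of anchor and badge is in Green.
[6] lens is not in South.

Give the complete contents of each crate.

South = {anchor, valve}; Green = {badge, emblem, lens, tile}

From (6): lens ∉ South.
(2): tile matches lens: tile ∉ South.
(3) (exactly one): anchor ∈ South.
(5) (exactly one): badge ∈ Green.
Only one crate left: lens ∈ Green.
Only one crate left: tile ∈ Green.
(4): valve ∉ Green.
Only one crate left: valve ∈ South.
(1): emblem ∉ South.
Only one crate left: emblem ∈ Green.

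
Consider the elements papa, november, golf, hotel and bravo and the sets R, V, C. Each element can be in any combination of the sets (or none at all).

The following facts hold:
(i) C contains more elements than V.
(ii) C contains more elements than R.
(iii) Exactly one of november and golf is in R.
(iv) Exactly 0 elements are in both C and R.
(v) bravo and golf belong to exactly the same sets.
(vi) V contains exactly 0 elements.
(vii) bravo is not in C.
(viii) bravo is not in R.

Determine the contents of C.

From (vii): bravo ∉ C.
From (viii): bravo ∉ R.
(v): golf matches bravo: golf ∉ R.
(v): golf matches bravo: golf ∉ C.
(vi): V already has 0, so the rest are out.
(iii) (exactly one): november ∈ R.
Suppose papa ∉ C: no assignment then satisfies all the clues, so papa ∈ C.

C = {hotel, papa}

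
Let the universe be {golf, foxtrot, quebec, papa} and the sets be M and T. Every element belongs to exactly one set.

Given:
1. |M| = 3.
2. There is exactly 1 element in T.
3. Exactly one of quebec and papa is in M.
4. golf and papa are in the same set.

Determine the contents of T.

T = {quebec}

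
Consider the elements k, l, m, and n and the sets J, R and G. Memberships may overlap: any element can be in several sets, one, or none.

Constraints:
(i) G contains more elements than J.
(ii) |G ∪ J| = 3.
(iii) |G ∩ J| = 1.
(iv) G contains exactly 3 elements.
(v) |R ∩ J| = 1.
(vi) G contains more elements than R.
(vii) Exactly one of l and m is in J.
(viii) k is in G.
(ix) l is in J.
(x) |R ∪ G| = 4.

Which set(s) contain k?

From (viii): k ∈ G.
From (ix): l ∈ J.
(vii) (exactly one): m ∉ J.
Suppose k ∈ J: no assignment then satisfies all the clues, so k ∉ J.

k: G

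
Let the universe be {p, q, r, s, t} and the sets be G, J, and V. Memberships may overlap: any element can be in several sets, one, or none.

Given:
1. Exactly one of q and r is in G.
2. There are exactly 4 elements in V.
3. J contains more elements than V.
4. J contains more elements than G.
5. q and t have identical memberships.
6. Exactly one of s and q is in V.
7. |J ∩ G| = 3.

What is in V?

V = {p, q, r, t}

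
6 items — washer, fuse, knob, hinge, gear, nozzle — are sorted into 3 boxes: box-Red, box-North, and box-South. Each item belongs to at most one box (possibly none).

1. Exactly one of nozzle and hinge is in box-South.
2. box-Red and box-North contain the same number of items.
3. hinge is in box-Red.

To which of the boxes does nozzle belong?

nozzle: box-South

From (3): hinge ∈ box-Red.
(1) (exactly one): nozzle ∈ box-South.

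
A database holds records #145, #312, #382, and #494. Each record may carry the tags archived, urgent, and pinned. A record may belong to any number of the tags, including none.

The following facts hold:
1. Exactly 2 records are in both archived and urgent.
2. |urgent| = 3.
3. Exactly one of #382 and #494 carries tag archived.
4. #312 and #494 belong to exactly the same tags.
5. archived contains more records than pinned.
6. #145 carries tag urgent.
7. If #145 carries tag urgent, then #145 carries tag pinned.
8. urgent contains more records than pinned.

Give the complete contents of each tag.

archived = {#312, #494}; urgent = {#145, #312, #494}; pinned = {#145}

From (6): #145 ∈ urgent.
(7): #145 ∈ pinned.
Suppose #145 ∈ archived: no assignment then satisfies all the clues, so #145 ∉ archived.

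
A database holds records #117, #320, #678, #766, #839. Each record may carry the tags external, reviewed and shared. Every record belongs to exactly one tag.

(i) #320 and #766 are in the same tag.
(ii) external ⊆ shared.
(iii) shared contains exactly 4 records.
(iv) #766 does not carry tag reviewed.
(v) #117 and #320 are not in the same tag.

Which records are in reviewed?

reviewed = {#117}

From (iv): #766 ∉ reviewed.
(i): #320 matches #766: #320 ∉ reviewed.
Suppose #117 ∉ reviewed: no assignment then satisfies all the clues, so #117 ∈ reviewed.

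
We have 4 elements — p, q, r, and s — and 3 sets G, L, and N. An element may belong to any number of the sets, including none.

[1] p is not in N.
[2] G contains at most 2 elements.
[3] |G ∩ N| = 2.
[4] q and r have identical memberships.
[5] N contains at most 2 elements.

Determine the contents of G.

G = {q, r}

From (1): p ∉ N.
Suppose p ∈ G: no assignment then satisfies all the clues, so p ∉ G.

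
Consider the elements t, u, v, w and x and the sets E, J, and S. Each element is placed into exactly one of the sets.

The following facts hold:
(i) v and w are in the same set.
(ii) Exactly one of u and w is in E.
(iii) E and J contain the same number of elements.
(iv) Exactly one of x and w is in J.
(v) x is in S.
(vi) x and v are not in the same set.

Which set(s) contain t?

From (v): x ∈ S.
(iv) (exactly one): w ∈ J.
(vi): v ∉ S.
(i): v matches w: v ∉ E.
(i): v matches w: v ∈ J.
(ii) (exactly one): u ∈ E.
Suppose t ∉ E: no assignment then satisfies all the clues, so t ∈ E.

t: E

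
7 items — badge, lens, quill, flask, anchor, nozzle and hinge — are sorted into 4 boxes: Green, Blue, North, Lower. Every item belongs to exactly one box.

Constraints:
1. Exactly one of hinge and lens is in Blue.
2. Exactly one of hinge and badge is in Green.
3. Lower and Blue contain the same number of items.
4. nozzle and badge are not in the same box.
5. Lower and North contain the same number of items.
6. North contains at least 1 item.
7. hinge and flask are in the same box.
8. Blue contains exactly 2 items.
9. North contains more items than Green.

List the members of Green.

Green = {badge}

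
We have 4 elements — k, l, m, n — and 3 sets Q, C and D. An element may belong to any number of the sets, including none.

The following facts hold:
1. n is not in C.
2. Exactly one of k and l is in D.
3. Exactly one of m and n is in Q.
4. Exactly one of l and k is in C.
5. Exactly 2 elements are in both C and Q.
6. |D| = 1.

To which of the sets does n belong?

n: none

From (1): n ∉ C.
Suppose n ∈ Q: no assignment then satisfies all the clues, so n ∉ Q.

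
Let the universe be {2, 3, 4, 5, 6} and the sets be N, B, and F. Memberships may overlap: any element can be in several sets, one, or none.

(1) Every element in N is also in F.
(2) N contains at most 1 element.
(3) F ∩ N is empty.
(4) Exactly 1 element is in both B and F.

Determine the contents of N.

N = {}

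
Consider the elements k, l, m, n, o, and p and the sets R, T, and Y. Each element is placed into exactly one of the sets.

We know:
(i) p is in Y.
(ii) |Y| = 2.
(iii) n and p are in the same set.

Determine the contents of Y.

Y = {n, p}

From (i): p ∈ Y.
(iii): n matches p: n ∉ R.
(iii): n matches p: n ∉ T.
(iii): n matches p: n ∈ Y.
(ii): Y already has 2, so the rest are out.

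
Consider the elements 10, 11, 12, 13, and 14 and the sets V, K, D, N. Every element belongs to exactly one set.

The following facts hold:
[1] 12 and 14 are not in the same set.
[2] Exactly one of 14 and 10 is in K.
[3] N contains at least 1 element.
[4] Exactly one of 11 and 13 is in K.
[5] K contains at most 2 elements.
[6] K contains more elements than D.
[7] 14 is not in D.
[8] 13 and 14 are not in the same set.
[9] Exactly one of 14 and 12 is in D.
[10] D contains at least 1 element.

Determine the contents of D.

D = {12}

From (7): 14 ∉ D.
(9) (exactly one): 12 ∈ D.
Suppose 10 ∈ D: no assignment then satisfies all the clues, so 10 ∉ D.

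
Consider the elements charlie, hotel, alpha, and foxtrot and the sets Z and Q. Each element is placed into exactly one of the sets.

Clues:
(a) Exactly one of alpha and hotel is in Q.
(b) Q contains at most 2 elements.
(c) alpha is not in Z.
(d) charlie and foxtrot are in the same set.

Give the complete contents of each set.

Z = {charlie, foxtrot, hotel}; Q = {alpha}

From (c): alpha ∉ Z.
Only one set left: alpha ∈ Q.
(a) (exactly one): hotel ∉ Q.
Only one set left: hotel ∈ Z.
Suppose charlie ∉ Z: no assignment then satisfies all the clues, so charlie ∈ Z.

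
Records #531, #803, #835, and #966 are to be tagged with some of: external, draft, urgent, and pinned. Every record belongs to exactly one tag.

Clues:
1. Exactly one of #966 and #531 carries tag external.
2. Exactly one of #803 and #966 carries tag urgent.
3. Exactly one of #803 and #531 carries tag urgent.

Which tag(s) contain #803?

#803: urgent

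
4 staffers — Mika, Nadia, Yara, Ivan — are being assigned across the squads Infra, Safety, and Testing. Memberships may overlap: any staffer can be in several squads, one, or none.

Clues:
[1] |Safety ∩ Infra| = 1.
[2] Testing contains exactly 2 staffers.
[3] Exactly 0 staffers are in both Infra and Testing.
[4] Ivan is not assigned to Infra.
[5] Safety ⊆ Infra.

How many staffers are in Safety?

1

From (4): Ivan ∉ Infra.
(5) contrapositive: Ivan ∉ Safety.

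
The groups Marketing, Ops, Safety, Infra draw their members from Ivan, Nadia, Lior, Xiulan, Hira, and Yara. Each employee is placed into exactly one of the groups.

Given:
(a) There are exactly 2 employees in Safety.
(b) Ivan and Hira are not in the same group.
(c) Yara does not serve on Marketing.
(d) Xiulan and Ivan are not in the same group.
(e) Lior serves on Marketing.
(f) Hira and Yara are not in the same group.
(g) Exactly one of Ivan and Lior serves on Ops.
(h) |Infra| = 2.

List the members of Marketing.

Marketing = {Lior}

From (c): Yara ∉ Marketing.
From (e): Lior ∈ Marketing.
(g) (exactly one): Ivan ∈ Ops.
(b): Hira ∉ Ops.
(d): Xiulan ∉ Ops.
Suppose Nadia ∈ Marketing: no assignment then satisfies all the clues, so Nadia ∉ Marketing.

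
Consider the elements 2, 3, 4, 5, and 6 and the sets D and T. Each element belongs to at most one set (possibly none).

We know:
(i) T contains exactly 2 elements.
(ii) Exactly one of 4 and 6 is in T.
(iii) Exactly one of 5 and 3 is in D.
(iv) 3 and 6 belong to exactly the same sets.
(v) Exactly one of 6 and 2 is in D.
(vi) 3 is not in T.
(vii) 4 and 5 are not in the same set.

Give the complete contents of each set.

From (vi): 3 ∉ T.
(iv): 6 matches 3: 6 ∉ T.
(ii) (exactly one): 4 ∈ T.
(vii): 5 ∉ T.
(i): only 2 candidates remain for T, so all are in.
(v) (exactly one): 6 ∈ D.
(iv): 3 matches 6: 3 ∈ D.
(iii) (exactly one): 5 ∉ D.

D = {3, 6}; T = {2, 4}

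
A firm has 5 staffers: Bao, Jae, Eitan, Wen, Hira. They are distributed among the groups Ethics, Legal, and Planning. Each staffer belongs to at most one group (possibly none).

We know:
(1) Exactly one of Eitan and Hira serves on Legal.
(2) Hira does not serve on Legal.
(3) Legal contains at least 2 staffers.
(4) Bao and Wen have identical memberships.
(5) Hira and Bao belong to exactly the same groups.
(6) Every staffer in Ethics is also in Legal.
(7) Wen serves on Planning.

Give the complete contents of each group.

From (2): Hira ∉ Legal.
From (7): Wen ∈ Planning.
(1) (exactly one): Eitan ∈ Legal.
(4): Bao matches Wen: Bao ∉ Ethics.
(4): Bao matches Wen: Bao ∉ Legal.
(4): Bao matches Wen: Bao ∈ Planning.
(5): Hira matches Bao: Hira ∉ Ethics.
(5): Hira matches Bao: Hira ∈ Planning.
(3): only 2 candidates remain for Legal, so all are in.

Ethics = {}; Legal = {Eitan, Jae}; Planning = {Bao, Hira, Wen}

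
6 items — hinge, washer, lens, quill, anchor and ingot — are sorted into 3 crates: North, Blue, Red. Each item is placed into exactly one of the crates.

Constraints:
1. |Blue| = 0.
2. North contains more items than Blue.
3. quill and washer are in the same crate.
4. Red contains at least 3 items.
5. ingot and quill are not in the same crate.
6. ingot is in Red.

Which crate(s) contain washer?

From (6): ingot ∈ Red.
(1): Blue already has 0, so the rest are out.
(5): quill ∉ Red.
Only one crate left: quill ∈ North.
(3): washer matches quill: washer ∈ North.

washer: North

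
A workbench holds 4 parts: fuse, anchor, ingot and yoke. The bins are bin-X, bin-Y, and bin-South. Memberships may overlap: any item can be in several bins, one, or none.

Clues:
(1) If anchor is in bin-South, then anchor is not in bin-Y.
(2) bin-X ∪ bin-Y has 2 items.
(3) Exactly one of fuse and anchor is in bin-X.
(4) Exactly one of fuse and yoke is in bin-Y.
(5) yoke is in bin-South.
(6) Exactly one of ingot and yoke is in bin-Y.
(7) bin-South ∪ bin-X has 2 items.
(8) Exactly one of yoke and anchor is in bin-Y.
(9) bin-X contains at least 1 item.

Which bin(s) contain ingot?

From (5): yoke ∈ bin-South.
Suppose ingot ∈ bin-X: no assignment then satisfies all the clues, so ingot ∉ bin-X.

ingot: none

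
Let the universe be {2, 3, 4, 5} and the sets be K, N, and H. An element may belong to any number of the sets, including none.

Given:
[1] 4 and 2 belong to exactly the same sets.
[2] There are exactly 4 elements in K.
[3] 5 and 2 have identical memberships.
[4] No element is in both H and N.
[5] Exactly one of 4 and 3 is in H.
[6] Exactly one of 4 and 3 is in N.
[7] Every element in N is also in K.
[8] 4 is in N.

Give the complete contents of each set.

K = {2, 3, 4, 5}; N = {2, 4, 5}; H = {3}

From (8): 4 ∈ N.
(1): 2 matches 4: 2 ∈ N.
(2): only 4 candidates remain for K, so all are in.
(3): 5 matches 2: 5 ∈ N.
(4) (disjoint): 2 ∉ H.
(4) (disjoint): 4 ∉ H.
(4) (disjoint): 5 ∉ H.
(5) (exactly one): 3 ∈ H.
(6) (exactly one): 3 ∉ N.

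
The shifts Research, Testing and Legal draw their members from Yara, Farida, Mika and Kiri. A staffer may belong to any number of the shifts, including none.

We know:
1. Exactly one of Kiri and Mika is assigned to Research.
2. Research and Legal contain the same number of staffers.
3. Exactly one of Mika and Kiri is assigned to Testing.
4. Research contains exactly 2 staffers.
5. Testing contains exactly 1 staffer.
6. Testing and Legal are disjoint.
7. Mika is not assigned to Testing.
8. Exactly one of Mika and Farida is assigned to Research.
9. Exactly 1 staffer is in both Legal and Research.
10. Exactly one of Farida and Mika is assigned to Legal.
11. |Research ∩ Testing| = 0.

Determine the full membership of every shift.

From (7): Mika ∉ Testing.
(3) (exactly one): Kiri ∈ Testing.
(5): Testing already has 1, so the rest are out.
(6) (disjoint): Kiri ∉ Legal.
Suppose Yara ∉ Research: no assignment then satisfies all the clues, so Yara ∈ Research.

Research = {Mika, Yara}; Testing = {Kiri}; Legal = {Farida, Yara}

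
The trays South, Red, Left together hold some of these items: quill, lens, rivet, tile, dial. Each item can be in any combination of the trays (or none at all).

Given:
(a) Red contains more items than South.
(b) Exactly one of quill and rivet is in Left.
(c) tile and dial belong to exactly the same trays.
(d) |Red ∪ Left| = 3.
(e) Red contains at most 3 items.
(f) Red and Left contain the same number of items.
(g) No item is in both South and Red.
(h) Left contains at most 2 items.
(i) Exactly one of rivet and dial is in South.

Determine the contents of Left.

Left = {lens, rivet}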